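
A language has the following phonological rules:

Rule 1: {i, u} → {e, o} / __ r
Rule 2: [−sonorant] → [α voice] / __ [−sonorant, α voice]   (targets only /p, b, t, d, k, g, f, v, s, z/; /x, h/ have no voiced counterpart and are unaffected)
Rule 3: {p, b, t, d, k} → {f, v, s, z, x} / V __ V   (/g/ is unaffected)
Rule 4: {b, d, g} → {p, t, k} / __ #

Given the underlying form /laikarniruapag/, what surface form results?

Rule 1 (pre-rhotic lowering): /i/ is a high vowel immediately before /r/, so it lowers to [e]. /laikarniruapag/ → laikarneruapag.
Rule 2 (regressive voicing assimilation): no segment meets the environment; /laikarneruapag/ is unchanged.
Rule 3 (intervocalic spirantization): /k/ is a stop between vowels /i/ and /a/, so it spirantizes to the fricative [x]. /p/ is a stop between vowels /a/ and /a/, so it spirantizes to the fricative [f]. /laikarneruapag/ → laixarneruafag.
Rule 4 (final devoicing): /g/ is a voiced stop in word-final position, so it devoices to [k]. /laixarneruafag/ → laixarneruafak.

laixarneruafak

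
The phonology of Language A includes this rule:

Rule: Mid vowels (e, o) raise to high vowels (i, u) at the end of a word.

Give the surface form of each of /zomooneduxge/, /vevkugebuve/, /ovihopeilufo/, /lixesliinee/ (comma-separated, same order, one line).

/zomooneduxge/: /e/ is a mid vowel in word-final position, so it raises to [i]. → [zomooneduxgi].
/vevkugebuve/: /e/ is a mid vowel in word-final position, so it raises to [i]. → [vevkugebuvi].
/ovihopeilufo/: /o/ is a mid vowel in word-final position, so it raises to [u]. → [ovihopeilufu].
/lixesliinee/: /e/ is a mid vowel in word-final position, so it raises to [i]. → [lixesliinei].

zomooneduxgi, vevkugebuvi, ovihopeilufu, lixesliinei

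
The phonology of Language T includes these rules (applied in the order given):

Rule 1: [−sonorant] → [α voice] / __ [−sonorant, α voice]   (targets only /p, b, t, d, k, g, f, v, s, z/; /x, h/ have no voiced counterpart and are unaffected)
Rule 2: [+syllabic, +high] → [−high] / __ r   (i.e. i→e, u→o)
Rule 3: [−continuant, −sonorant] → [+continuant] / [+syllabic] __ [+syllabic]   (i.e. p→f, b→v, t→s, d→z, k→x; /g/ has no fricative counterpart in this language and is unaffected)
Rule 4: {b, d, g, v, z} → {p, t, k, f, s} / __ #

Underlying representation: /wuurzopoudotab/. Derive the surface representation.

wuorzofouzosap

Rule 1 (regressive voicing assimilation): no segment meets the environment; /wuurzopoudotab/ is unchanged.
Rule 2 (pre-rhotic lowering): /u/ is a high vowel immediately before /r/, so it lowers to [o]. /wuurzopoudotab/ → wuorzopoudotab.
Rule 3 (intervocalic spirantization): /p/ is a stop between vowels /o/ and /o/, so it spirantizes to the fricative [f]. /d/ is a stop between vowels /u/ and /o/, so it spirantizes to the fricative [z]. /t/ is a stop between vowels /o/ and /a/, so it spirantizes to the fricative [s]. /wuorzopoudotab/ → wuorzofouzosab.
Rule 4 (final devoicing): /b/ is a voiced obstruent in word-final position, so it devoices to [p]. /wuorzofouzosab/ → wuorzofouzosap.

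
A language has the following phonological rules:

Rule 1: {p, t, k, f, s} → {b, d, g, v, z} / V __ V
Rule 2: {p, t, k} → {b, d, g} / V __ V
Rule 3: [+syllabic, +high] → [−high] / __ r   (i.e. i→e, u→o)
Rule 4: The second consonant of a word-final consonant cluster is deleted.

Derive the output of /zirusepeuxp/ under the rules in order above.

zeruzebeux

Rule 1 (intervocalic voicing): /s/ is a voiceless obstruent between vowels /u/ and /e/, so it voices to [z]. /p/ is a voiceless obstruent between vowels /e/ and /e/, so it voices to [b]. /zirusepeuxp/ → ziruzebeuxp.
Rule 2 (intervocalic voicing): no segment meets the environment; /ziruzebeuxp/ is unchanged.
Rule 3 (pre-rhotic lowering): /i/ is a high vowel immediately before /r/, so it lowers to [e]. /ziruzebeuxp/ → zeruzebeuxp.
Rule 4 (final cluster simplification): /p/ is the second consonant of a word-final cluster /xp/, so it deletes. /zeruzebeuxp/ → zeruzebeux.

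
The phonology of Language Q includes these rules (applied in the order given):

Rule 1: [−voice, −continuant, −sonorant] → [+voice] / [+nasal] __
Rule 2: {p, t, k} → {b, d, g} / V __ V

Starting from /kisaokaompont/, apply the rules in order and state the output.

Rule 1 (post-nasal voicing): /p/ is a voiceless stop immediately after the nasal /m/, so it voices to [b]. /t/ is a voiceless stop immediately after the nasal /n/, so it voices to [d]. /kisaokaompont/ → kisaokaombond.
Rule 2 (intervocalic voicing): /k/ is a voiceless stop between vowels /o/ and /a/, so it voices to [g]. /kisaokaombond/ → kisaogaombond.

kisaogaombond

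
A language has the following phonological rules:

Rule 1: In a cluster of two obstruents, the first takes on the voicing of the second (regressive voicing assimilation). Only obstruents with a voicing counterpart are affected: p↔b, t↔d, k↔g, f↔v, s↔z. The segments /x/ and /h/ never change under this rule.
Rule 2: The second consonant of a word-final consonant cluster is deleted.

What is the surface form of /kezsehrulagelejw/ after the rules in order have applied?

kessehrulagelej

Rule 1 (regressive voicing assimilation): /z/ precedes the voiceless obstruent /s/, so it devoices to [s] by assimilation. /kezsehrulagelejw/ → kessehrulagelejw.
Rule 2 (final cluster simplification): /w/ is the second consonant of a word-final cluster /jw/, so it deletes. /kessehrulagelejw/ → kessehrulagelej.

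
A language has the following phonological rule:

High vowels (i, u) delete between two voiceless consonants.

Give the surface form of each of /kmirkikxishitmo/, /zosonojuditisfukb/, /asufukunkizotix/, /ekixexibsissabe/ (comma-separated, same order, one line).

kmirkkxshtmo, zosonojuditsfkb, asfkunkizotx, ekxexibsssabe

/kmirkikxishitmo/: /i/ is a high vowel flanked by voiceless consonants /k/ and /k/, so it deletes. /i/ is a high vowel flanked by voiceless consonants /x/ and /s/, so it deletes. /i/ is a high vowel flanked by voiceless consonants /h/ and /t/, so it deletes. → [kmirkkxshtmo].
/zosonojuditisfukb/: /i/ is a high vowel flanked by voiceless consonants /t/ and /s/, so it deletes. /u/ is a high vowel flanked by voiceless consonants /f/ and /k/, so it deletes. → [zosonojuditsfkb].
/asufukunkizotix/: /u/ is a high vowel flanked by voiceless consonants /s/ and /f/, so it deletes. /u/ is a high vowel flanked by voiceless consonants /f/ and /k/, so it deletes. /i/ is a high vowel flanked by voiceless consonants /t/ and /x/, so it deletes. → [asfkunkizotx].
/ekixexibsissabe/: /i/ is a high vowel flanked by voiceless consonants /k/ and /x/, so it deletes. /i/ is a high vowel flanked by voiceless consonants /s/ and /s/, so it deletes. → [ekxexibsssabe].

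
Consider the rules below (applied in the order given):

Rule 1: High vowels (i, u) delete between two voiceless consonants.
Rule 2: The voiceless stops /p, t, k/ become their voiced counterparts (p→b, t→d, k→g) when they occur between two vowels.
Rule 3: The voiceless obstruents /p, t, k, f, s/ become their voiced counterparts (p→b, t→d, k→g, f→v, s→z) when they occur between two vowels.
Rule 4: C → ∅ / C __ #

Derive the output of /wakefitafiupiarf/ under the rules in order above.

wageftaviubiar

Rule 1 (high vowel syncope): /i/ is a high vowel flanked by voiceless consonants /f/ and /t/, so it deletes. /wakefitafiupiarf/ → wakeftafiupiarf.
Rule 2 (intervocalic voicing): /k/ is a voiceless stop between vowels /a/ and /e/, so it voices to [g]. /p/ is a voiceless stop between vowels /u/ and /i/, so it voices to [b]. /wakeftafiupiarf/ → wageftafiubiarf.
Rule 3 (intervocalic voicing): /f/ is a voiceless obstruent between vowels /a/ and /i/, so it voices to [v]. /wageftafiubiarf/ → wageftaviubiarf.
Rule 4 (final cluster simplification): /f/ is the second consonant of a word-final cluster /rf/, so it deletes. /wageftaviubiarf/ → wageftaviubiar.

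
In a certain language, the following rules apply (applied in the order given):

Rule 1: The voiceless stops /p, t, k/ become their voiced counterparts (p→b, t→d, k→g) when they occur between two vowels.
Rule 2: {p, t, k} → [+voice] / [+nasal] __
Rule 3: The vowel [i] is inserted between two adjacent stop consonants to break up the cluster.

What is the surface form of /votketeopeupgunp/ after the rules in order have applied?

Rule 1 (intervocalic voicing): /t/ is a voiceless stop between vowels /e/ and /e/, so it voices to [d]. /p/ is a voiceless stop between vowels /o/ and /e/, so it voices to [b]. /votketeopeupgunp/ → votkedeobeupgunp.
Rule 2 (post-nasal voicing): /p/ is a voiceless stop immediately after the nasal /n/, so it voices to [b]. /votkedeobeupgunp/ → votkedeobeupgunb.
Rule 3 (stop-cluster i-epenthesis): /t/ and /k/ form a stop–stop cluster, so [i] is inserted between them. /p/ and /g/ form a stop–stop cluster, so [i] is inserted between them. /votkedeobeupgunb/ → votikedeobeupigunb.

votikedeobeupigunb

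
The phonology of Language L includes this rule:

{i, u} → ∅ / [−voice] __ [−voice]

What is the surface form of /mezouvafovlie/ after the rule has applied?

No segment of /mezouvafovlie/ meets the structural description of the rule, so the form surfaces unchanged.

mezouvafovlie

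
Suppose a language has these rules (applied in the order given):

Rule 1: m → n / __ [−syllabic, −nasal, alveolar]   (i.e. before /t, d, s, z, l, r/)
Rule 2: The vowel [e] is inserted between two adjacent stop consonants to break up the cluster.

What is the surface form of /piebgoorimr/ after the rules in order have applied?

piebegoorinr

Rule 1 (nasal place assimilation): /m/ precedes the alveolar consonant /r/, so it assimilates in place to [n]. /piebgoorimr/ → piebgoorinr.
Rule 2 (stop-cluster e-epenthesis): /b/ and /g/ form a stop–stop cluster, so [e] is inserted between them. /piebgoorinr/ → piebegoorinr.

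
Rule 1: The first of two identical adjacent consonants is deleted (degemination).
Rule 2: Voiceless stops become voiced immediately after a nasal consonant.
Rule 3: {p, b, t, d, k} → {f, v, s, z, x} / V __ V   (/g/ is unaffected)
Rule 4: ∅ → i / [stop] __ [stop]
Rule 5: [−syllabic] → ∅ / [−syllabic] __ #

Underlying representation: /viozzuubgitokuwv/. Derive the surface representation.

Rule 1 (degemination): /zz/ is a geminate; the first /z/ deletes. /viozzuubgitokuwv/ → viozuubgitokuwv.
Rule 2 (post-nasal voicing): no segment meets the environment; /viozuubgitokuwv/ is unchanged.
Rule 3 (intervocalic spirantization): /t/ is a stop between vowels /i/ and /o/, so it spirantizes to the fricative [s]. /k/ is a stop between vowels /o/ and /u/, so it spirantizes to the fricative [x]. /viozuubgitokuwv/ → viozuubgisoxuwv.
Rule 4 (stop-cluster i-epenthesis): /b/ and /g/ form a stop–stop cluster, so [i] is inserted between them. /viozuubgisoxuwv/ → viozuubigisoxuwv.
Rule 5 (final cluster simplification): /v/ is the second consonant of a word-final cluster /wv/, so it deletes. /viozuubigisoxuwv/ → viozuubigisoxuw.

viozuubigisoxuw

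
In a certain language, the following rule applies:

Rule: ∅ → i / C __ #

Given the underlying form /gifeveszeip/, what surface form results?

gifeveszeipi

the form ends in the consonant /p/, so [i] is inserted word-finally.
Surface form: [gifeveszeipi].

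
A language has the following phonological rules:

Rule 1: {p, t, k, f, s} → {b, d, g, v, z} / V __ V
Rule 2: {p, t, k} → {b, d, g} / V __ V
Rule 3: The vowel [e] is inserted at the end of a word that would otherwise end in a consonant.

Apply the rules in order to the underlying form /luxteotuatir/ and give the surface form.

luxteoduadire

Rule 1 (intervocalic voicing): /t/ is a voiceless obstruent between vowels /o/ and /u/, so it voices to [d]. /t/ is a voiceless obstruent between vowels /a/ and /i/, so it voices to [d]. /luxteotuatir/ → luxteoduadir.
Rule 2 (intervocalic voicing): no segment meets the environment; /luxteoduadir/ is unchanged.
Rule 3 (final e-epenthesis): the form ends in the consonant /r/, so [e] is inserted word-finally. /luxteoduadir/ → luxteoduadire.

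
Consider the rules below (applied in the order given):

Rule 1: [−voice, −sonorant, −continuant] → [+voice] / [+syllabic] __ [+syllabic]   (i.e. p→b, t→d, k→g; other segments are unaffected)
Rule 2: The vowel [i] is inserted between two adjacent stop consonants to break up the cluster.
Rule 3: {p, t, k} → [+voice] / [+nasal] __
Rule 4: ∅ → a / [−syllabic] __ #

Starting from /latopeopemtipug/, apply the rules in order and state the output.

ladobeobemdibuga

Rule 1 (intervocalic voicing): /t/ is a voiceless stop between vowels /a/ and /o/, so it voices to [d]. /p/ is a voiceless stop between vowels /o/ and /e/, so it voices to [b]. /p/ is a voiceless stop between vowels /o/ and /e/, so it voices to [b]. /p/ is a voiceless stop between vowels /i/ and /u/, so it voices to [b]. /latopeopemtipug/ → ladobeobemtibug.
Rule 2 (stop-cluster i-epenthesis): no segment meets the environment; /ladobeobemtibug/ is unchanged.
Rule 3 (post-nasal voicing): /t/ is a voiceless stop immediately after the nasal /m/, so it voices to [d]. /ladobeobemtibug/ → ladobeobemdibug.
Rule 4 (final a-epenthesis): the form ends in the consonant /g/, so [a] is inserted word-finally. /ladobeobemdibug/ → ladobeobemdibuga.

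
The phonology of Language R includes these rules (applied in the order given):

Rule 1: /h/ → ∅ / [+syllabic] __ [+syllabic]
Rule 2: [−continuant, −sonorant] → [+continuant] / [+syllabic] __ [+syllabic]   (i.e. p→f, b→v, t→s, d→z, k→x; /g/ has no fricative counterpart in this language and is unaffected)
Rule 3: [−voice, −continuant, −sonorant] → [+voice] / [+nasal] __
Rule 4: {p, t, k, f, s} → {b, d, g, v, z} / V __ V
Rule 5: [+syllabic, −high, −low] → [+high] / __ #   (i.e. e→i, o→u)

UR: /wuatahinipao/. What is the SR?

Rule 1 (intervocalic h-deletion): /h/ occurs between vowels /a/ and /i/, so it deletes. /wuatahinipao/ → wuatainipao.
Rule 2 (intervocalic spirantization): /t/ is a stop between vowels /a/ and /a/, so it spirantizes to the fricative [s]. /p/ is a stop between vowels /i/ and /a/, so it spirantizes to the fricative [f]. /wuatainipao/ → wuasainifao.
Rule 3 (post-nasal voicing): no segment meets the environment; /wuasainifao/ is unchanged.
Rule 4 (intervocalic voicing): /s/ is a voiceless obstruent between vowels /a/ and /a/, so it voices to [z]. /f/ is a voiceless obstruent between vowels /i/ and /a/, so it voices to [v]. /wuasainifao/ → wuazainivao.
Rule 5 (final vowel raising): /o/ is a mid vowel in word-final position, so it raises to [u]. /wuazainivao/ → wuazainivau.

wuazainivau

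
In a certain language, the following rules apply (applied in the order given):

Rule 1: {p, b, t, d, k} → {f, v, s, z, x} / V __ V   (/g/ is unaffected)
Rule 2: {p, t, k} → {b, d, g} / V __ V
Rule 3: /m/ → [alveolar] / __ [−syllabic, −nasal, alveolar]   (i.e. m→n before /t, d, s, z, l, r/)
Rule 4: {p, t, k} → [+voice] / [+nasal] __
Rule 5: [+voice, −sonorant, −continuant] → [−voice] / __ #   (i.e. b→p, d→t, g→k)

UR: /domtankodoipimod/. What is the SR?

Rule 1 (intervocalic spirantization): /d/ is a stop between vowels /o/ and /o/, so it spirantizes to the fricative [z]. /p/ is a stop between vowels /i/ and /i/, so it spirantizes to the fricative [f]. /domtankodoipimod/ → domtankozoifimod.
Rule 2 (intervocalic voicing): no segment meets the environment; /domtankozoifimod/ is unchanged.
Rule 3 (nasal place assimilation): /m/ precedes the alveolar consonant /t/, so it assimilates in place to [n]. /domtankozoifimod/ → dontankozoifimod.
Rule 4 (post-nasal voicing): /t/ is a voiceless stop immediately after the nasal /n/, so it voices to [d]. /k/ is a voiceless stop immediately after the nasal /n/, so it voices to [g]. /dontankozoifimod/ → dondangozoifimod.
Rule 5 (final devoicing): /d/ is a voiced stop in word-final position, so it devoices to [t]. /dondangozoifimod/ → dondangozoifimot.

dondangozoifimot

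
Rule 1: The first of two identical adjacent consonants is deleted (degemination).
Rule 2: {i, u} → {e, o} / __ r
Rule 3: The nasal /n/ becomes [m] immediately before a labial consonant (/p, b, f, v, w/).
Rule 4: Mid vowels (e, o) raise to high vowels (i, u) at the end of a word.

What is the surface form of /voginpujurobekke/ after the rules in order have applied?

vogimpujorobeki

Rule 1 (degemination): /kk/ is a geminate; the first /k/ deletes. /voginpujurobekke/ → voginpujurobeke.
Rule 2 (pre-rhotic lowering): /u/ is a high vowel immediately before /r/, so it lowers to [o]. /voginpujurobeke/ → voginpujorobeke.
Rule 3 (nasal place assimilation): /n/ precedes the labial consonant /p/, so it assimilates in place to [m]. /voginpujorobeke/ → vogimpujorobeke.
Rule 4 (final vowel raising): /e/ is a mid vowel in word-final position, so it raises to [i]. /vogimpujorobeke/ → vogimpujorobeki.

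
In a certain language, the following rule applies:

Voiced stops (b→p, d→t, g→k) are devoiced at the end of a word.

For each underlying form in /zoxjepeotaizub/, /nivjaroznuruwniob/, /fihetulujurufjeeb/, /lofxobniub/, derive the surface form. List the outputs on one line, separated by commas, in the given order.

zoxjepeotaizup, nivjaroznuruwniop, fihetulujurufjeep, lofxobniup

/zoxjepeotaizub/: /b/ is a voiced stop in word-final position, so it devoices to [p]. → [zoxjepeotaizup].
/nivjaroznuruwniob/: /b/ is a voiced stop in word-final position, so it devoices to [p]. → [nivjaroznuruwniop].
/fihetulujurufjeeb/: /b/ is a voiced stop in word-final position, so it devoices to [p]. → [fihetulujurufjeep].
/lofxobniub/: /b/ is a voiced stop in word-final position, so it devoices to [p]. → [lofxobniup].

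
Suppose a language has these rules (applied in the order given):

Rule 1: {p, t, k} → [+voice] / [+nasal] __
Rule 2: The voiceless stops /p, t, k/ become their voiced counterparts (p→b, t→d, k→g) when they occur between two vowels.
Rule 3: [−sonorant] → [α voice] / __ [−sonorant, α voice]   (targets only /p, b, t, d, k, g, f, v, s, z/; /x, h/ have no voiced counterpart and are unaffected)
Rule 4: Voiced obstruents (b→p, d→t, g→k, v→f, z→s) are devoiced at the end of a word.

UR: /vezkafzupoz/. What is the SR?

Rule 1 (post-nasal voicing): no segment meets the environment; /vezkafzupoz/ is unchanged.
Rule 2 (intervocalic voicing): /p/ is a voiceless stop between vowels /u/ and /o/, so it voices to [b]. /vezkafzupoz/ → vezkafzuboz.
Rule 3 (regressive voicing assimilation): /z/ precedes the voiceless obstruent /k/, so it devoices to [s] by assimilation. /f/ precedes the voiced obstruent /z/, so it voices to [v] by assimilation. /vezkafzuboz/ → veskavzuboz.
Rule 4 (final devoicing): /z/ is a voiced obstruent in word-final position, so it devoices to [s]. /veskavzuboz/ → veskavzubos.

veskavzubos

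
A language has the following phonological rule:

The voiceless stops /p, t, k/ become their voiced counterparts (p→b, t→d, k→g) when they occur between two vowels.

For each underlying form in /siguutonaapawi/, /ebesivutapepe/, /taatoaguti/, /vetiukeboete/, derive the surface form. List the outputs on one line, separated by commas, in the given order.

/siguutonaapawi/: /t/ is a voiceless stop between vowels /u/ and /o/, so it voices to [d]. /p/ is a voiceless stop between vowels /a/ and /a/, so it voices to [b]. → [siguudonaabawi].
/ebesivutapepe/: /t/ is a voiceless stop between vowels /u/ and /a/, so it voices to [d]. /p/ is a voiceless stop between vowels /a/ and /e/, so it voices to [b]. /p/ is a voiceless stop between vowels /e/ and /e/, so it voices to [b]. → [ebesivudabebe].
/taatoaguti/: /t/ is a voiceless stop between vowels /a/ and /o/, so it voices to [d]. /t/ is a voiceless stop between vowels /u/ and /i/, so it voices to [d]. → [taadoagudi].
/vetiukeboete/: /t/ is a voiceless stop between vowels /e/ and /i/, so it voices to [d]. /k/ is a voiceless stop between vowels /u/ and /e/, so it voices to [g]. /t/ is a voiceless stop between vowels /e/ and /e/, so it voices to [d]. → [vediugeboede].

siguudonaabawi, ebesivudabebe, taadoagudi, vediugeboede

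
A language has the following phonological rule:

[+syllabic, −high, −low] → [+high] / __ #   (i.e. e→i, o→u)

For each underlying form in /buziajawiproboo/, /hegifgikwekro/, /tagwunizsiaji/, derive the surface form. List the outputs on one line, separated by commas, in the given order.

buziajawiprobou, hegifgikwekru, tagwunizsiaji

/buziajawiproboo/: /o/ is a mid vowel in word-final position, so it raises to [u]. → [buziajawiprobou].
/hegifgikwekro/: /o/ is a mid vowel in word-final position, so it raises to [u]. → [hegifgikwekru].
/tagwunizsiaji/: the rule's environment is not met; surfaces unchanged as [tagwunizsiaji].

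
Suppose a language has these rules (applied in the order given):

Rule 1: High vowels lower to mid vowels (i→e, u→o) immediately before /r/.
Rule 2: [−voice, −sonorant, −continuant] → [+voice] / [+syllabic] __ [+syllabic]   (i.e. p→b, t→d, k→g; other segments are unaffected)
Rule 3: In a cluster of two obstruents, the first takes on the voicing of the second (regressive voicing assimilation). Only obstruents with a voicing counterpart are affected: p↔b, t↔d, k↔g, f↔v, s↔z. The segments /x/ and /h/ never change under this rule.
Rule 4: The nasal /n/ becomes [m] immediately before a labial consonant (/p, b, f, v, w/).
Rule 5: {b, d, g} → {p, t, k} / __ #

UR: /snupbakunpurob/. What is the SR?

snubbagumporop

Rule 1 (pre-rhotic lowering): /u/ is a high vowel immediately before /r/, so it lowers to [o]. /snupbakunpurob/ → snupbakunporob.
Rule 2 (intervocalic voicing): /k/ is a voiceless stop between vowels /a/ and /u/, so it voices to [g]. /snupbakunporob/ → snupbagunporob.
Rule 3 (regressive voicing assimilation): /p/ precedes the voiced obstruent /b/, so it voices to [b] by assimilation. /snupbagunporob/ → snubbagunporob.
Rule 4 (nasal place assimilation): /n/ precedes the labial consonant /p/, so it assimilates in place to [m]. /snubbagunporob/ → snubbagumporob.
Rule 5 (final devoicing): /b/ is a voiced stop in word-final position, so it devoices to [p]. /snubbagumporob/ → snubbagumporop.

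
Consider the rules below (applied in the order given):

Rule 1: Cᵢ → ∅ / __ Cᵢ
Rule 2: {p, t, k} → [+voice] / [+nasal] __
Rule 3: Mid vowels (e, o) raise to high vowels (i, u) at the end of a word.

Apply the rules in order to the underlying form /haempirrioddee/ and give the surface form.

Rule 1 (degemination): /rr/ is a geminate; the first /r/ deletes. /dd/ is a geminate; the first /d/ deletes. /haempirrioddee/ → haempiriodee.
Rule 2 (post-nasal voicing): /p/ is a voiceless stop immediately after the nasal /m/, so it voices to [b]. /haempiriodee/ → haembiriodee.
Rule 3 (final vowel raising): /e/ is a mid vowel in word-final position, so it raises to [i]. /haembiriodee/ → haembiriodei.

haembiriodei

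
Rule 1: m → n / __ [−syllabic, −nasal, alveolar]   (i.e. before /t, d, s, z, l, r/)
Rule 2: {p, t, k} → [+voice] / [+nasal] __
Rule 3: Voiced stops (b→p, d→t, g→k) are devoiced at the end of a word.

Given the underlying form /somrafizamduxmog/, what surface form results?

Rule 1 (nasal place assimilation): /m/ precedes the alveolar consonant /r/, so it assimilates in place to [n]. /m/ precedes the alveolar consonant /d/, so it assimilates in place to [n]. /somrafizamduxmog/ → sonrafizanduxmog.
Rule 2 (post-nasal voicing): no segment meets the environment; /sonrafizanduxmog/ is unchanged.
Rule 3 (final devoicing): /g/ is a voiced stop in word-final position, so it devoices to [k]. /sonrafizanduxmog/ → sonrafizanduxmok.

sonrafizanduxmok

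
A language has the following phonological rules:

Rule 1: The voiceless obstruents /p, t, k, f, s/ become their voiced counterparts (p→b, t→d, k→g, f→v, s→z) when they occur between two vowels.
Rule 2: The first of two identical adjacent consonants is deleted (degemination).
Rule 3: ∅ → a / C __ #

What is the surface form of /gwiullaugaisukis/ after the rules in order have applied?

gwiulaugaizugisa

Rule 1 (intervocalic voicing): /s/ is a voiceless obstruent between vowels /i/ and /u/, so it voices to [z]. /k/ is a voiceless obstruent between vowels /u/ and /i/, so it voices to [g]. /gwiullaugaisukis/ → gwiullaugaizugis.
Rule 2 (degemination): /ll/ is a geminate; the first /l/ deletes. /gwiullaugaizugis/ → gwiulaugaizugis.
Rule 3 (final a-epenthesis): the form ends in the consonant /s/, so [a] is inserted word-finally. /gwiulaugaizugis/ → gwiulaugaizugisa.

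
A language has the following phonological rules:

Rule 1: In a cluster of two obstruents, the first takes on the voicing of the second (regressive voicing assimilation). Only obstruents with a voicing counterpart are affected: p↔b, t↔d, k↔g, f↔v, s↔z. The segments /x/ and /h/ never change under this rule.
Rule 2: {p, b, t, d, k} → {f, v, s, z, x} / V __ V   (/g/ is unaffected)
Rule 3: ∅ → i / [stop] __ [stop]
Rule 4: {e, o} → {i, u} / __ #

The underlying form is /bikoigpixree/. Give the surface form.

bixoikipixrei

Rule 1 (regressive voicing assimilation): /g/ precedes the voiceless obstruent /p/, so it devoices to [k] by assimilation. /bikoigpixree/ → bikoikpixree.
Rule 2 (intervocalic spirantization): /k/ is a stop between vowels /i/ and /o/, so it spirantizes to the fricative [x]. /bikoikpixree/ → bixoikpixree.
Rule 3 (stop-cluster i-epenthesis): /k/ and /p/ form a stop–stop cluster, so [i] is inserted between them. /bixoikpixree/ → bixoikipixree.
Rule 4 (final vowel raising): /e/ is a mid vowel in word-final position, so it raises to [i]. /bixoikipixree/ → bixoikipixrei.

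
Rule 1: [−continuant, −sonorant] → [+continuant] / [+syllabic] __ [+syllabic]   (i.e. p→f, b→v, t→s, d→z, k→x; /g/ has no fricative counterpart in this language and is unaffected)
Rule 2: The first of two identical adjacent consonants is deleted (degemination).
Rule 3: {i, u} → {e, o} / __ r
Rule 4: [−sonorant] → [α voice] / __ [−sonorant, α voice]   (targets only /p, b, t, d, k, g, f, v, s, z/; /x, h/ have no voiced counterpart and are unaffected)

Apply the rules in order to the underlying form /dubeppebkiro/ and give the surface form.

duvepepkero

Rule 1 (intervocalic spirantization): /b/ is a stop between vowels /u/ and /e/, so it spirantizes to the fricative [v]. /dubeppebkiro/ → duveppebkiro.
Rule 2 (degemination): /pp/ is a geminate; the first /p/ deletes. /duveppebkiro/ → duvepebkiro.
Rule 3 (pre-rhotic lowering): /i/ is a high vowel immediately before /r/, so it lowers to [e]. /duvepebkiro/ → duvepebkero.
Rule 4 (regressive voicing assimilation): /b/ precedes the voiceless obstruent /k/, so it devoices to [p] by assimilation. /duvepebkero/ → duvepepkero.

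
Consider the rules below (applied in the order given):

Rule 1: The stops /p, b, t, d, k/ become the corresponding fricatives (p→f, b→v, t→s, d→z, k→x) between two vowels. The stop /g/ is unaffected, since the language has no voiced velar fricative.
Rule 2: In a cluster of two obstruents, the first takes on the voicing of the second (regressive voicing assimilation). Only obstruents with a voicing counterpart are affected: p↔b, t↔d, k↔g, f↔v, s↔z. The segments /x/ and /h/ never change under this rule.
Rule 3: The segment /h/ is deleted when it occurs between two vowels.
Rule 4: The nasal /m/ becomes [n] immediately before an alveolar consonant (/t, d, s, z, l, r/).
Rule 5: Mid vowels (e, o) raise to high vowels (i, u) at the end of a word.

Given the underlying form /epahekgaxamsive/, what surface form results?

Rule 1 (intervocalic spirantization): /p/ is a stop between vowels /e/ and /a/, so it spirantizes to the fricative [f]. /epahekgaxamsive/ → efahekgaxamsive.
Rule 2 (regressive voicing assimilation): /k/ precedes the voiced obstruent /g/, so it voices to [g] by assimilation. /efahekgaxamsive/ → efaheggaxamsive.
Rule 3 (intervocalic h-deletion): /h/ occurs between vowels /a/ and /e/, so it deletes. /efaheggaxamsive/ → efaeggaxamsive.
Rule 4 (nasal place assimilation): /m/ precedes the alveolar consonant /s/, so it assimilates in place to [n]. /efaeggaxamsive/ → efaeggaxansive.
Rule 5 (final vowel raising): /e/ is a mid vowel in word-final position, so it raises to [i]. /efaeggaxansive/ → efaeggaxansivi.

efaeggaxansivi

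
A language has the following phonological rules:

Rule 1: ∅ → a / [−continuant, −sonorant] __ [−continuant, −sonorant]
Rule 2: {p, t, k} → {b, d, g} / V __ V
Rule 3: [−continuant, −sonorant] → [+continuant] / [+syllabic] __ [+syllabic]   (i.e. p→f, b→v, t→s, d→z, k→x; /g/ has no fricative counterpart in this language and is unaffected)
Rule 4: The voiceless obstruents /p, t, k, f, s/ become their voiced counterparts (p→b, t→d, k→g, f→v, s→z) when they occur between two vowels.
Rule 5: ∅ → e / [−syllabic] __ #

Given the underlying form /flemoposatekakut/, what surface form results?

flemovozazegagute

Rule 1 (stop-cluster a-epenthesis): no segment meets the environment; /flemoposatekakut/ is unchanged.
Rule 2 (intervocalic voicing): /p/ is a voiceless stop between vowels /o/ and /o/, so it voices to [b]. /t/ is a voiceless stop between vowels /a/ and /e/, so it voices to [d]. /k/ is a voiceless stop between vowels /e/ and /a/, so it voices to [g]. /k/ is a voiceless stop between vowels /a/ and /u/, so it voices to [g]. /flemoposatekakut/ → flemobosadegagut.
Rule 3 (intervocalic spirantization): /b/ is a stop between vowels /o/ and /o/, so it spirantizes to the fricative [v]. /d/ is a stop between vowels /a/ and /e/, so it spirantizes to the fricative [z]. /flemobosadegagut/ → flemovosazegagut.
Rule 4 (intervocalic voicing): /s/ is a voiceless obstruent between vowels /o/ and /a/, so it voices to [z]. /flemovosazegagut/ → flemovozazegagut.
Rule 5 (final e-epenthesis): the form ends in the consonant /t/, so [e] is inserted word-finally. /flemovozazegagut/ → flemovozazegagute.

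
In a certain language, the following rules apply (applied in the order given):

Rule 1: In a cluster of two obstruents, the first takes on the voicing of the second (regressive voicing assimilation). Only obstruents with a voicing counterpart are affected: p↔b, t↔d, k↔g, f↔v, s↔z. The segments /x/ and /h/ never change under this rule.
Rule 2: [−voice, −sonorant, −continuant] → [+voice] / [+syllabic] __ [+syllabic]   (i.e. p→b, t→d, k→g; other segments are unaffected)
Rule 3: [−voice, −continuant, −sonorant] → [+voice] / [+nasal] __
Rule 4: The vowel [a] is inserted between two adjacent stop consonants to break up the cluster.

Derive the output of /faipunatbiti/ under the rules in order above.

Rule 1 (regressive voicing assimilation): /t/ precedes the voiced obstruent /b/, so it voices to [d] by assimilation. /faipunatbiti/ → faipunadbiti.
Rule 2 (intervocalic voicing): /p/ is a voiceless stop between vowels /i/ and /u/, so it voices to [b]. /t/ is a voiceless stop between vowels /i/ and /i/, so it voices to [d]. /faipunadbiti/ → faibunadbidi.
Rule 3 (post-nasal voicing): no segment meets the environment; /faibunadbidi/ is unchanged.
Rule 4 (stop-cluster a-epenthesis): /d/ and /b/ form a stop–stop cluster, so [a] is inserted between them. /faibunadbidi/ → faibunadabidi.

faibunadabidi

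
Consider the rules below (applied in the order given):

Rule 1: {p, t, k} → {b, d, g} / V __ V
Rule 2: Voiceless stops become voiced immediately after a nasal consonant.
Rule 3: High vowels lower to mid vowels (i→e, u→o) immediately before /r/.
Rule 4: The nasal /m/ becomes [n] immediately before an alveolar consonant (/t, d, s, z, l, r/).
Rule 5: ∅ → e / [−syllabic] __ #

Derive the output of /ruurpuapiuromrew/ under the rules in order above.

Rule 1 (intervocalic voicing): /p/ is a voiceless stop between vowels /a/ and /i/, so it voices to [b]. /ruurpuapiuromrew/ → ruurpuabiuromrew.
Rule 2 (post-nasal voicing): no segment meets the environment; /ruurpuabiuromrew/ is unchanged.
Rule 3 (pre-rhotic lowering): /u/ is a high vowel immediately before /r/, so it lowers to [o]. /u/ is a high vowel immediately before /r/, so it lowers to [o]. /ruurpuabiuromrew/ → ruorpuabioromrew.
Rule 4 (nasal place assimilation): /m/ precedes the alveolar consonant /r/, so it assimilates in place to [n]. /ruorpuabioromrew/ → ruorpuabioronrew.
Rule 5 (final e-epenthesis): the form ends in the consonant /w/, so [e] is inserted word-finally. /ruorpuabioronrew/ → ruorpuabioronrewe.

ruorpuabioronrewe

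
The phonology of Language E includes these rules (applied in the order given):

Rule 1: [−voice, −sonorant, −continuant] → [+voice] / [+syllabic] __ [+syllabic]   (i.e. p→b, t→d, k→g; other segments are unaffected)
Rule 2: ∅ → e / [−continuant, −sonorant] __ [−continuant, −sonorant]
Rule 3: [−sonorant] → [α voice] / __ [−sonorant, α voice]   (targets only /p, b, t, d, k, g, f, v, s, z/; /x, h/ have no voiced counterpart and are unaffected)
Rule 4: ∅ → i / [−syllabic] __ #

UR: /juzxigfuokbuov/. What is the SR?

jusxikfuokebuovi

Rule 1 (intervocalic voicing): no segment meets the environment; /juzxigfuokbuov/ is unchanged.
Rule 2 (stop-cluster e-epenthesis): /k/ and /b/ form a stop–stop cluster, so [e] is inserted between them. /juzxigfuokbuov/ → juzxigfuokebuov.
Rule 3 (regressive voicing assimilation): /z/ precedes the voiceless obstruent /x/, so it devoices to [s] by assimilation. /g/ precedes the voiceless obstruent /f/, so it devoices to [k] by assimilation. /juzxigfuokebuov/ → jusxikfuokebuov.
Rule 4 (final i-epenthesis): the form ends in the consonant /v/, so [i] is inserted word-finally. /jusxikfuokebuov/ → jusxikfuokebuovi.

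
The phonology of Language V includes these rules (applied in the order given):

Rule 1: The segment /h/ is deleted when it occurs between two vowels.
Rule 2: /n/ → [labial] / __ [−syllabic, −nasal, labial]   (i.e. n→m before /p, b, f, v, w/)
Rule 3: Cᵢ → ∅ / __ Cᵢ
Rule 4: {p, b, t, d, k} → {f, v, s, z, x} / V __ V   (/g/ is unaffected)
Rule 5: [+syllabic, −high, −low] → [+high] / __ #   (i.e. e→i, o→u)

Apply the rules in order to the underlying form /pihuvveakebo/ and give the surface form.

Rule 1 (intervocalic h-deletion): /h/ occurs between vowels /i/ and /u/, so it deletes. /pihuvveakebo/ → piuvveakebo.
Rule 2 (nasal place assimilation): no segment meets the environment; /piuvveakebo/ is unchanged.
Rule 3 (degemination): /vv/ is a geminate; the first /v/ deletes. /piuvveakebo/ → piuveakebo.
Rule 4 (intervocalic spirantization): /k/ is a stop between vowels /a/ and /e/, so it spirantizes to the fricative [x]. /b/ is a stop between vowels /e/ and /o/, so it spirantizes to the fricative [v]. /piuveakebo/ → piuveaxevo.
Rule 5 (final vowel raising): /o/ is a mid vowel in word-final position, so it raises to [u]. /piuveaxevo/ → piuveaxevu.

piuveaxevu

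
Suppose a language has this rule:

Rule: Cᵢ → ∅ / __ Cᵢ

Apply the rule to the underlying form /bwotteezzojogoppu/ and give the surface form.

/tt/ is a geminate; the first /t/ deletes.
/zz/ is a geminate; the first /z/ deletes.
/pp/ is a geminate; the first /p/ deletes.
The other instances of /b/, /w/, /t/, /z/, /j/, /g/, /p/ do not occur in the required environment and remain unchanged.
Surface form: [bwoteezojogopu].

bwoteezojogopu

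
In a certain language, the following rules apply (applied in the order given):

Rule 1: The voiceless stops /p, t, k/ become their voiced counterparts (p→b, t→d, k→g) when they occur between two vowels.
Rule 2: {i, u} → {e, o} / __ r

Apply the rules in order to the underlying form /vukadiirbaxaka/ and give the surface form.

Rule 1 (intervocalic voicing): /k/ is a voiceless stop between vowels /u/ and /a/, so it voices to [g]. /k/ is a voiceless stop between vowels /a/ and /a/, so it voices to [g]. /vukadiirbaxaka/ → vugadiirbaxaga.
Rule 2 (pre-rhotic lowering): /i/ is a high vowel immediately before /r/, so it lowers to [e]. /vugadiirbaxaga/ → vugadierbaxaga.

vugadierbaxaga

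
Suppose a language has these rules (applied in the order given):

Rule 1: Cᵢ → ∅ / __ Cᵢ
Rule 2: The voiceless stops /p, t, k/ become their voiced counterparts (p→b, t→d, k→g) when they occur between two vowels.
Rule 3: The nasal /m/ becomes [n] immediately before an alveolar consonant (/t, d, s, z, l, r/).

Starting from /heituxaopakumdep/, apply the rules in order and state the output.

heiduxaobagundep

Rule 1 (degemination): no segment meets the environment; /heituxaopakumdep/ is unchanged.
Rule 2 (intervocalic voicing): /t/ is a voiceless stop between vowels /i/ and /u/, so it voices to [d]. /p/ is a voiceless stop between vowels /o/ and /a/, so it voices to [b]. /k/ is a voiceless stop between vowels /a/ and /u/, so it voices to [g]. /heituxaopakumdep/ → heiduxaobagumdep.
Rule 3 (nasal place assimilation): /m/ precedes the alveolar consonant /d/, so it assimilates in place to [n]. /heiduxaobagumdep/ → heiduxaobagundep.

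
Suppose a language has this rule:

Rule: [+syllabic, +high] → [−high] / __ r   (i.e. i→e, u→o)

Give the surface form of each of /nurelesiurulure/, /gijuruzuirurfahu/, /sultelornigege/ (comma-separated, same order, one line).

/nurelesiurulure/: /u/ is a high vowel immediately before /r/, so it lowers to [o]. /u/ is a high vowel immediately before /r/, so it lowers to [o]. /u/ is a high vowel immediately before /r/, so it lowers to [o]. → [norelesiorulore].
/gijuruzuirurfahu/: /u/ is a high vowel immediately before /r/, so it lowers to [o]. /i/ is a high vowel immediately before /r/, so it lowers to [e]. /u/ is a high vowel immediately before /r/, so it lowers to [o]. → [gijoruzuerorfahu].
/sultelornigege/: the rule's environment is not met; surfaces unchanged as [sultelornigege].

norelesiorulore, gijoruzuerorfahu, sultelornigege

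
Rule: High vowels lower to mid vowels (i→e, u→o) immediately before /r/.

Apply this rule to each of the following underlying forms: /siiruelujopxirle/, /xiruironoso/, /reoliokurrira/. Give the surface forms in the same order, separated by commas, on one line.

/siiruelujopxirle/: /i/ is a high vowel immediately before /r/, so it lowers to [e]. /i/ is a high vowel immediately before /r/, so it lowers to [e]. → [sieruelujopxerle].
/xiruironoso/: /i/ is a high vowel immediately before /r/, so it lowers to [e]. /i/ is a high vowel immediately before /r/, so it lowers to [e]. → [xerueronoso].
/reoliokurrira/: /u/ is a high vowel immediately before /r/, so it lowers to [o]. /i/ is a high vowel immediately before /r/, so it lowers to [e]. → [reoliokorrera].

sieruelujopxerle, xerueronoso, reoliokorrera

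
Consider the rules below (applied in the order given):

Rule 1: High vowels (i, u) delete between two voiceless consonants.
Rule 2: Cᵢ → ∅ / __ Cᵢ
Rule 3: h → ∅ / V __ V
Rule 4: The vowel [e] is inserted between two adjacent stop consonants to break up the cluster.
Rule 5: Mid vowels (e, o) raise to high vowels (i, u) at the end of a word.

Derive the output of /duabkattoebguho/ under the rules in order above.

Rule 1 (high vowel syncope): no segment meets the environment; /duabkattoebguho/ is unchanged.
Rule 2 (degemination): /tt/ is a geminate; the first /t/ deletes. /duabkattoebguho/ → duabkatoebguho.
Rule 3 (intervocalic h-deletion): /h/ occurs between vowels /u/ and /o/, so it deletes. /duabkatoebguho/ → duabkatoebguo.
Rule 4 (stop-cluster e-epenthesis): /b/ and /k/ form a stop–stop cluster, so [e] is inserted between them. /b/ and /g/ form a stop–stop cluster, so [e] is inserted between them. /duabkatoebguo/ → duabekatoebeguo.
Rule 5 (final vowel raising): /o/ is a mid vowel in word-final position, so it raises to [u]. /duabekatoebeguo/ → duabekatoebeguu.

duabekatoebeguu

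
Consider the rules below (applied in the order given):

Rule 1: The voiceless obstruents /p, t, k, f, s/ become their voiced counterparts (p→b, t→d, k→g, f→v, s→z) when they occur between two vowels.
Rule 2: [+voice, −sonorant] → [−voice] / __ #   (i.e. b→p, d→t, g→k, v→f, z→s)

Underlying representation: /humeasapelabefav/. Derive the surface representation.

humeazabelabevaf

Rule 1 (intervocalic voicing): /s/ is a voiceless obstruent between vowels /a/ and /a/, so it voices to [z]. /p/ is a voiceless obstruent between vowels /a/ and /e/, so it voices to [b]. /f/ is a voiceless obstruent between vowels /e/ and /a/, so it voices to [v]. /humeasapelabefav/ → humeazabelabevav.
Rule 2 (final devoicing): /v/ is a voiced obstruent in word-final position, so it devoices to [f]. /humeazabelabevav/ → humeazabelabevaf.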